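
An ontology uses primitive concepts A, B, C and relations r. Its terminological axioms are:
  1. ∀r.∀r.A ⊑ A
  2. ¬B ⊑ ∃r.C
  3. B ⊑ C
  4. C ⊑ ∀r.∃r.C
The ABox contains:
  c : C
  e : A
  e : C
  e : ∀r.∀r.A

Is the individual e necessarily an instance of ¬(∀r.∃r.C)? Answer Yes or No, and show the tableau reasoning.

No

1. e : ¬(∀r.∃r.C)?  L(e) = {A, C, ∀r.∀r.A} ∪ {∀r.∃r.C}
   open: L(e) ⊇ {A, B, C, ∀r.∀r.A, ∀r.∃r.C} — e ∉ ¬(∀r.∃r.C) possible
2. Hence e : ¬(∀r.∃r.C): not entailed.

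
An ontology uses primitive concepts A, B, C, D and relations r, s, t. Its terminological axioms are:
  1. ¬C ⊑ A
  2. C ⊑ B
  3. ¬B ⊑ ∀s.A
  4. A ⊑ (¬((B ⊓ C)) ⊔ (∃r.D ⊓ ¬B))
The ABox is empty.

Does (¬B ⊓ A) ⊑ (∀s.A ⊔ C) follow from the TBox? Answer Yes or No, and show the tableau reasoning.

1. (¬B ⊓ A) ⊑ (∀s.A ⊔ C)  ⇔  ((¬B ⊓ A) ⊓ (∃s.¬A ⊓ ¬C)) unsat w.r.t. T
   all branches close; clash {A, ¬A} at an ∃-successor
2. Hence (¬B ⊓ A) ⊑ (∀s.A ⊔ C): entailed.

Yes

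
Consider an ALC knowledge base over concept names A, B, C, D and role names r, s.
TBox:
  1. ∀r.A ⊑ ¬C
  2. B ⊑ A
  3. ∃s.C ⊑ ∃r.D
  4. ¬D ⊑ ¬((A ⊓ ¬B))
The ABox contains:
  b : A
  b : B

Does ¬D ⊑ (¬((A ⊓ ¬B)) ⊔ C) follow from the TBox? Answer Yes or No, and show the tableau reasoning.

Yes

1. ¬D ⊑ (¬((A ⊓ ¬B)) ⊔ C)  ⇔  (¬D ⊓ ((A ⊓ ¬B) ⊓ ¬C)) unsat w.r.t. T
   all branches close; clash {B, ¬B} at x₀
2. Hence ¬D ⊑ (¬((A ⊓ ¬B)) ⊔ C): entailed.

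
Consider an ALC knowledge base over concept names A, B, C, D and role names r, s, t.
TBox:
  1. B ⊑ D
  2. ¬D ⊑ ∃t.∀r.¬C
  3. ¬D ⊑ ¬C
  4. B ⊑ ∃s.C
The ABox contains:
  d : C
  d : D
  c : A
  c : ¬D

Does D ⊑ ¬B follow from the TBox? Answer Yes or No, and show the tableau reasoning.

1. D ⊑ ¬B  ⇔  (D ⊓ B) unsat w.r.t. T
   apply at x₀: B⊑∃s.C
   open: L(x₀) ⊇ {B, D, ∃s.C} (+ ∃-successors)
2. Hence D ⊑ ¬B: not entailed.

No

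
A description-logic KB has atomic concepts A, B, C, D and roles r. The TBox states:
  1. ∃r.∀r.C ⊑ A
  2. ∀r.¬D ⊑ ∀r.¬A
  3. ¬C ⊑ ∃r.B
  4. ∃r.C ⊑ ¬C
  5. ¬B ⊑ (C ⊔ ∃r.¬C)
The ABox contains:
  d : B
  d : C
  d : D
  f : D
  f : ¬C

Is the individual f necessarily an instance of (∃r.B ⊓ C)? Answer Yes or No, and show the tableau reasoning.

1. f : (∃r.B ⊓ C)?  L(f) = {D, ¬C} ∪ {(∀r.¬B ⊔ ¬C)}
   apply at f: ¬C⊑∃r.B
   open: L(f) ⊇ {B, D, ¬C, ∀r.∃r.¬C, ∃r.B, …} (+ ∃-successors) — f ∉ (∃r.B ⊓ C) possible
2. Hence f : (∃r.B ⊓ C): not entailed.

No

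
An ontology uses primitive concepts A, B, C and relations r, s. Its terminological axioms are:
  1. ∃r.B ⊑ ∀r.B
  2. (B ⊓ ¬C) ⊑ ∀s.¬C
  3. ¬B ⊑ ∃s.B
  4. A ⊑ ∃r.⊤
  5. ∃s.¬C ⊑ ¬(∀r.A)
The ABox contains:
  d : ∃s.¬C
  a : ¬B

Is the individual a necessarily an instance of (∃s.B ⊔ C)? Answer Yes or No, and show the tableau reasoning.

Yes

1. a : (∃s.B ⊔ C)?  L(a) = {¬B} ∪ {(∀s.¬B ⊓ ¬C)}
   clash {B, ¬B} at an ∃-successor — a ∈ (∃s.B ⊔ C)
2. Hence a : (∃s.B ⊔ C): entailed.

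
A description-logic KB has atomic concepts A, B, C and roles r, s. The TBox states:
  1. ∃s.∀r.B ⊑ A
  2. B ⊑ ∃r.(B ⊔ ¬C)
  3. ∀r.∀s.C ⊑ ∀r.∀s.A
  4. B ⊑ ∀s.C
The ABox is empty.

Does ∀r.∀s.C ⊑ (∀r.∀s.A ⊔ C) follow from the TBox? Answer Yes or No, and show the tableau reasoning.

1. ∀r.∀s.C ⊑ (∀r.∀s.A ⊔ C)  ⇔  (∀r.∀s.C ⊓ (∃r.∃s.¬A ⊓ ¬C)) unsat w.r.t. T
   all branches close; clash {A, ¬A} at an ∃-successor
2. Hence ∀r.∀s.C ⊑ (∀r.∀s.A ⊔ C): entailed.

Yes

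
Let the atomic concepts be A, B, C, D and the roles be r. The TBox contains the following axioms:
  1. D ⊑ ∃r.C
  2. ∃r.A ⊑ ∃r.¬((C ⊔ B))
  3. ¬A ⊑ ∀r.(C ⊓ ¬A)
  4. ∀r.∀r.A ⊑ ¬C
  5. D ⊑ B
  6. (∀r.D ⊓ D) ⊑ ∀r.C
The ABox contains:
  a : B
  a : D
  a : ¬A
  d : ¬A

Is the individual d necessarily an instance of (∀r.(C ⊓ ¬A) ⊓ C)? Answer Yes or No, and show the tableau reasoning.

No

1. d : (∀r.(C ⊓ ¬A) ⊓ C)?  L(d) = {¬A} ∪ {(∃r.(¬C ⊔ A) ⊔ ¬C)}
   apply at d: ¬A⊑∀r.(C ⊓ ¬A)
   open: L(d) ⊇ {¬A, ¬C, ¬D, ∀r.(C ⊓ ¬A), ∀r.¬A} — d ∉ (∀r.(C ⊓ ¬A) ⊓ C) possible
2. Hence d : (∀r.(C ⊓ ¬A) ⊓ C): not entailed.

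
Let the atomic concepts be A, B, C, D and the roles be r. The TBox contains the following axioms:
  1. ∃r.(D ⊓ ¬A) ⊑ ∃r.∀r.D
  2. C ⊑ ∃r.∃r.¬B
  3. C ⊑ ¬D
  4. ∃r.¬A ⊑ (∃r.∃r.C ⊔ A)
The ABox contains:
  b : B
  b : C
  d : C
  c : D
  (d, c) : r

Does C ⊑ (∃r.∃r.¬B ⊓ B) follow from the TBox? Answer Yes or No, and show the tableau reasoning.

1. C ⊑ (∃r.∃r.¬B ⊓ B)  ⇔  (C ⊓ (∀r.∀r.B ⊔ ¬B)) unsat w.r.t. T
   apply at x₀: C⊑∃r.∃r.¬B; C⊑¬D
   open: L(x₀) ⊇ {C, ¬B, ¬D, ∀r.(¬D ⊔ A), ∀r.A, …} (+ ∃-successors)
2. Hence C ⊑ (∃r.∃r.¬B ⊓ B): not entailed.

No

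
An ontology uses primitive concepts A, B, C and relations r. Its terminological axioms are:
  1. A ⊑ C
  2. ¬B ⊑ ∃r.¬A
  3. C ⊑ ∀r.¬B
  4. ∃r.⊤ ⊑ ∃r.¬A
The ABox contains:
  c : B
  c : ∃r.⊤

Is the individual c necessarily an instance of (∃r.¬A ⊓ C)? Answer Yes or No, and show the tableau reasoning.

No

1. c : (∃r.¬A ⊓ C)?  L(c) = {B, ∃r.⊤} ∪ {(∀r.A ⊔ ¬C)}
   apply at c: ∃r.⊤⊑∃r.¬A
   open: L(c) ⊇ {B, ¬A, ¬C, ∃r.¬A, ∃r.⊤} (+ ∃-successors) — c ∉ (∃r.¬A ⊓ C) possible
2. Hence c : (∃r.¬A ⊓ C): not entailed.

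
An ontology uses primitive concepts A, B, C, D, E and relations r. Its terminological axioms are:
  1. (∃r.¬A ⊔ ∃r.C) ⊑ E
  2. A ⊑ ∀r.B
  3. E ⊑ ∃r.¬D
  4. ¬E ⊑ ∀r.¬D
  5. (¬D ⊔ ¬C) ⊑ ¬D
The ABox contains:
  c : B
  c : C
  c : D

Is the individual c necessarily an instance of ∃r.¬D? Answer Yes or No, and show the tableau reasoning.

No

1. c : ∃r.¬D?  L(c) = {B, C, D} ∪ {∀r.D}
   open: L(c) ⊇ {B, C, D, ¬A, ¬E, …} — c ∉ ∃r.¬D possible
2. Hence c : ∃r.¬D: not entailed.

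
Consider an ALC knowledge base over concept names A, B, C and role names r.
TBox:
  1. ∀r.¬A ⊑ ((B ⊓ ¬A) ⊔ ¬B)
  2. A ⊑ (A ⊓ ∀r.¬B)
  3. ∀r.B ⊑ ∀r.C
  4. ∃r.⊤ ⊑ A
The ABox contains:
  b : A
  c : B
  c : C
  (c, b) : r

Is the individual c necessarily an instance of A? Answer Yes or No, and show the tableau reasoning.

1. c : A?  L(c) = {B, C} ∪ {¬A}
   clash {A, ¬A} at c — c ∈ A
2. Hence c : A: entailed.

Yes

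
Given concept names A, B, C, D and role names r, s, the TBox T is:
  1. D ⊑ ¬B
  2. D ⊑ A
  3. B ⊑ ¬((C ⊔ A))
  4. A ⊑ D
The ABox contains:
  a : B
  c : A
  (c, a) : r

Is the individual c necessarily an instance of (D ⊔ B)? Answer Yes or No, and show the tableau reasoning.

Yes

1. c : (D ⊔ B)?  L(c) = {A} ∪ {(¬D ⊓ ¬B)}
   clash {D, ¬D} at c — c ∈ (D ⊔ B)
2. Hence c : (D ⊔ B): entailed.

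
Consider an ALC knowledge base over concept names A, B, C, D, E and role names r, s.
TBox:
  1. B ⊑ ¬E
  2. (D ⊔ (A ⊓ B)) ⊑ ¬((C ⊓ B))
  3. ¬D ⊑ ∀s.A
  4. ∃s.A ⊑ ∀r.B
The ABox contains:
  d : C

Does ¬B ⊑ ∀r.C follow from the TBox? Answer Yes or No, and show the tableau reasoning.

1. ¬B ⊑ ∀r.C  ⇔  (¬B ⊓ ∃r.¬C) unsat w.r.t. T
   open: L(x₀) ⊇ {D, ¬B, ∀s.¬A, ∃r.¬C} (+ ∃-successors)
2. Hence ¬B ⊑ ∀r.C: not entailed.

No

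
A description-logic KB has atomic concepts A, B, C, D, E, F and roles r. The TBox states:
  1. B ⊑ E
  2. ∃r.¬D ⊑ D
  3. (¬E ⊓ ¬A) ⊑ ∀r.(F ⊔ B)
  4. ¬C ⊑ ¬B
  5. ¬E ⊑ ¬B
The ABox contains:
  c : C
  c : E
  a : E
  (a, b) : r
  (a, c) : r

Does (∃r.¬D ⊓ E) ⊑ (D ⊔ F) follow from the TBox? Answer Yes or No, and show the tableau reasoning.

Yes

1. (∃r.¬D ⊓ E) ⊑ (D ⊔ F)  ⇔  ((∃r.¬D ⊓ E) ⊓ (¬D ⊓ ¬F)) unsat w.r.t. T
   all branches close; clash {D, ¬D} at x₀
2. Hence (∃r.¬D ⊓ E) ⊑ (D ⊔ F): entailed.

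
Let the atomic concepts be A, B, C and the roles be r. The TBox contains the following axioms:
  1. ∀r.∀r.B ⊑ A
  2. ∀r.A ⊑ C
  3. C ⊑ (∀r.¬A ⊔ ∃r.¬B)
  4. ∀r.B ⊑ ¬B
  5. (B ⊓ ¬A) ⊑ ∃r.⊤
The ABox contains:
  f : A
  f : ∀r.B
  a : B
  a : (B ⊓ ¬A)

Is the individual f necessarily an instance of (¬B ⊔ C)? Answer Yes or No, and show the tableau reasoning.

Yes

1. f : (¬B ⊔ C)?  L(f) = {A, ∀r.B} ∪ {(B ⊓ ¬C)}
   clash {C, ¬C} at f — f ∈ (¬B ⊔ C)
2. Hence f : (¬B ⊔ C): entailed.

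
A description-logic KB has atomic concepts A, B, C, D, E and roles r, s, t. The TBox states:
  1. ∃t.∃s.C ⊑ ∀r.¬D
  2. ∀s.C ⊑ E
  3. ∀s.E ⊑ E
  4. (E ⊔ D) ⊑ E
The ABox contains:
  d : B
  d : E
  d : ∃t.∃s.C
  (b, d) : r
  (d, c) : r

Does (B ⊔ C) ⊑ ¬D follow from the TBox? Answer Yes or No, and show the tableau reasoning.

No

1. (B ⊔ C) ⊑ ¬D  ⇔  ((B ⊔ C) ⊓ D) unsat w.r.t. T
   open: L(x₀) ⊇ {B, D, E, ∀t.∀s.¬C}
2. Hence (B ⊔ C) ⊑ ¬D: not entailed.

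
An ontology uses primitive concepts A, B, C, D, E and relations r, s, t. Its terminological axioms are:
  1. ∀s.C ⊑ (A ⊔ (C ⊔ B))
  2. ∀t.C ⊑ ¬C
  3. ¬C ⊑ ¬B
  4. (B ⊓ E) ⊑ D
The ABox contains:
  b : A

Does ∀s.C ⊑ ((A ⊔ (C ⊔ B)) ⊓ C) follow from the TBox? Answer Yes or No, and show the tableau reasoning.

1. ∀s.C ⊑ ((A ⊔ (C ⊔ B)) ⊓ C)  ⇔  (∀s.C ⊓ ((¬A ⊓ (¬C ⊓ ¬B)) ⊔ ¬C)) unsat w.r.t. T
   apply at x₀: ∀s.C⊑(A ⊔ (C ⊔ B))
   open: L(x₀) ⊇ {A, ¬B, ¬C, ∀s.C, ∃t.¬C} (+ ∃-successors)
2. Hence ∀s.C ⊑ ((A ⊔ (C ⊔ B)) ⊓ C): not entailed.

No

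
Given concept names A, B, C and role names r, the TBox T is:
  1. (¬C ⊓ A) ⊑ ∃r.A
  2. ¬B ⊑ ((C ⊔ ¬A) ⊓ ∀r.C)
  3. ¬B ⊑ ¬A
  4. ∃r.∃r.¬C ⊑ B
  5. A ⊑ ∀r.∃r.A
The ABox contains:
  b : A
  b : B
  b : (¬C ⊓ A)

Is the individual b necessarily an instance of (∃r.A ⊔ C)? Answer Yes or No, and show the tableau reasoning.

1. b : (∃r.A ⊔ C)?  L(b) = {A, B, (¬C ⊓ A)} ∪ {(∀r.¬A ⊓ ¬C)}
   clash {A, ¬A} at an ∃-successor — b ∈ (∃r.A ⊔ C)
2. Hence b : (∃r.A ⊔ C): entailed.

Yes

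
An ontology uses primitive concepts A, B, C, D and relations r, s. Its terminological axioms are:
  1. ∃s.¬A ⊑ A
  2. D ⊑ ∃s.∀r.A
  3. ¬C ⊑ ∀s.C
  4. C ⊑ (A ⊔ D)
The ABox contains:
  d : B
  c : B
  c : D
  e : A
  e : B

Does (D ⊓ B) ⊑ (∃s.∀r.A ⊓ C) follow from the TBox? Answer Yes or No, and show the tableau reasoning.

1. (D ⊓ B) ⊑ (∃s.∀r.A ⊓ C)  ⇔  ((D ⊓ B) ⊓ (∀s.∃r.¬A ⊔ ¬C)) unsat w.r.t. T
   apply at x₀: D⊑∃s.∀r.A
   open: L(x₀) ⊇ {B, D, ¬C, ∀s.A, ∀s.C, …} (+ ∃-successors)
2. Hence (D ⊓ B) ⊑ (∃s.∀r.A ⊓ C): not entailed.

No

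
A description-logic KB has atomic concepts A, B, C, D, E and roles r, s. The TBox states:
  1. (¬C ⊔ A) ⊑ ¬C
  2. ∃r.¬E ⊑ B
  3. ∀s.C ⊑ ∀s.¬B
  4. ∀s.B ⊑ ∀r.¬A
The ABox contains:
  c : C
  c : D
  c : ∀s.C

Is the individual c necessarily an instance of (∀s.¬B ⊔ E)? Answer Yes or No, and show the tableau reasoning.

1. c : (∀s.¬B ⊔ E)?  L(c) = {C, D, ∀s.C} ∪ {(∃s.B ⊓ ¬E)}
   clash {C, ¬C} at c — c ∈ (∀s.¬B ⊔ E)
2. Hence c : (∀s.¬B ⊔ E): entailed.

Yes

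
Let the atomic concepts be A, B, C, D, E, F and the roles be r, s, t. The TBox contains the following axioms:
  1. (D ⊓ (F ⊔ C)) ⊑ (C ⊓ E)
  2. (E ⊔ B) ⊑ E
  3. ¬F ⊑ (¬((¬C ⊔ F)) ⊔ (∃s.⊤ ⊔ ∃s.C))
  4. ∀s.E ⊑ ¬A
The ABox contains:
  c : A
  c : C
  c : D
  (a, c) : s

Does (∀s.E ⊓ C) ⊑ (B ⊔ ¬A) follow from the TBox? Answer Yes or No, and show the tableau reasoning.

Yes

1. (∀s.E ⊓ C) ⊑ (B ⊔ ¬A)  ⇔  ((∀s.E ⊓ C) ⊓ (¬B ⊓ A)) unsat w.r.t. T
   all branches close; clash {A, ¬A} at x₀
2. Hence (∀s.E ⊓ C) ⊑ (B ⊔ ¬A): entailed.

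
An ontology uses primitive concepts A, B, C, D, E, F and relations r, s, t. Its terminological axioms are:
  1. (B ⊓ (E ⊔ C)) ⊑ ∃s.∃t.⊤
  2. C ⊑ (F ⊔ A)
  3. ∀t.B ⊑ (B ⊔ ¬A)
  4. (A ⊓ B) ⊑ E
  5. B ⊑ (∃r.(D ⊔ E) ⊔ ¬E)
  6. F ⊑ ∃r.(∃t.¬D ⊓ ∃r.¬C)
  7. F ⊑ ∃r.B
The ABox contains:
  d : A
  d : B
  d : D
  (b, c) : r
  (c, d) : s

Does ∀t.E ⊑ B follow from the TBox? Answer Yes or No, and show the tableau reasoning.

No

1. ∀t.E ⊑ B  ⇔  (∀t.E ⊓ ¬B) unsat w.r.t. T
   open: L(x₀) ⊇ {¬B, ¬C, ¬F, ∀t.E, ∃t.¬B} (+ ∃-successors)
2. Hence ∀t.E ⊑ B: not entailed.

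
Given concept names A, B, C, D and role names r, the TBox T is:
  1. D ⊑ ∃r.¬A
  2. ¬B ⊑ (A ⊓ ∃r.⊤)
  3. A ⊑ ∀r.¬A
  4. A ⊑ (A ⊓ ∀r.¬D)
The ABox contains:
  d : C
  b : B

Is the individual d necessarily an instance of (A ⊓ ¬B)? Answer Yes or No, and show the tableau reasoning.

1. d : (A ⊓ ¬B)?  L(d) = {C} ∪ {(¬A ⊔ B)}
   open: L(d) ⊇ {B, C, ¬A, ¬D} — d ∉ (A ⊓ ¬B) possible
2. Hence d : (A ⊓ ¬B): not entailed.

No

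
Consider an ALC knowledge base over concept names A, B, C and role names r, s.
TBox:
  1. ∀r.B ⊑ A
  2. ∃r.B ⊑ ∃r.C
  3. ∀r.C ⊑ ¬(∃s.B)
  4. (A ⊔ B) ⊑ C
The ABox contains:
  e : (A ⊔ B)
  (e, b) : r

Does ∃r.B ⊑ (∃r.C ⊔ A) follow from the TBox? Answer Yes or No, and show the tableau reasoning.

1. ∃r.B ⊑ (∃r.C ⊔ A)  ⇔  (∃r.B ⊓ (∀r.¬C ⊓ ¬A)) unsat w.r.t. T
   all branches close; clash {A, ¬A} at x₀
2. Hence ∃r.B ⊑ (∃r.C ⊔ A): entailed.

Yes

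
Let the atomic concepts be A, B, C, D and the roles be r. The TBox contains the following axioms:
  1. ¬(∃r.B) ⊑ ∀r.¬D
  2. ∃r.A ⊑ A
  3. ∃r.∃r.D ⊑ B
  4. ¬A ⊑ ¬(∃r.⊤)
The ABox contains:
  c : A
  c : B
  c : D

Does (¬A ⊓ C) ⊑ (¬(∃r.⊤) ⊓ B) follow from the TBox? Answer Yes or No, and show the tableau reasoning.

No

1. (¬A ⊓ C) ⊑ (¬(∃r.⊤) ⊓ B)  ⇔  ((¬A ⊓ C) ⊓ (∃r.⊤ ⊔ ¬B)) unsat w.r.t. T
   apply at x₀: ¬A⊑¬(∃r.⊤)
   open: L(x₀) ⊇ {C, ¬A, ¬B, ∀r.¬A, ∀r.¬D, …}
2. Hence (¬A ⊓ C) ⊑ (¬(∃r.⊤) ⊓ B): not entailed.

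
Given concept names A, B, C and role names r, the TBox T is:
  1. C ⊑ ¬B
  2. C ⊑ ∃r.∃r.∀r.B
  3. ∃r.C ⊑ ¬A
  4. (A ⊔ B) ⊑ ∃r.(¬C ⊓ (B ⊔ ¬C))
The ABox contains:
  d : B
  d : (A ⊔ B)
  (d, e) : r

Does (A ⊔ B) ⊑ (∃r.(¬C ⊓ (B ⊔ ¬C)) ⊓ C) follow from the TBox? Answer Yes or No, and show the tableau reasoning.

No

1. (A ⊔ B) ⊑ (∃r.(¬C ⊓ (B ⊔ ¬C)) ⊓ C)  ⇔  ((A ⊔ B) ⊓ (∀r.(C ⊔ (¬B ⊓ C)) ⊔ ¬C)) unsat w.r.t. T
   apply at x₀: (A ⊔ B)⊑∃r.(¬C ⊓ (B ⊔ ¬C))
   open: L(x₀) ⊇ {A, ¬C, ∀r.¬C, ∃r.(¬C ⊓ (B ⊔ ¬C))} (+ ∃-successors)
2. Hence (A ⊔ B) ⊑ (∃r.(¬C ⊓ (B ⊔ ¬C)) ⊓ C): not entailed.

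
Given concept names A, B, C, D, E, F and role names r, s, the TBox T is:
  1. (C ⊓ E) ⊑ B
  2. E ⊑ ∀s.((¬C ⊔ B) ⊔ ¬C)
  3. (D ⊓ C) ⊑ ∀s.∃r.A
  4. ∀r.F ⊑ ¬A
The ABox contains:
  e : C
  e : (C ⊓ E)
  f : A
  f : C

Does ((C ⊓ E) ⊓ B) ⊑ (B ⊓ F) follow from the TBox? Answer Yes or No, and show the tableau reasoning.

1. ((C ⊓ E) ⊓ B) ⊑ (B ⊓ F)  ⇔  (((C ⊓ E) ⊓ B) ⊓ (¬B ⊔ ¬F)) unsat w.r.t. T
   apply at x₀: E⊑∀s.((¬C ⊔ B) ⊔ ¬C)
   open: L(x₀) ⊇ {B, C, E, ¬D, ¬F, …} (+ ∃-successors)
2. Hence ((C ⊓ E) ⊓ B) ⊑ (B ⊓ F): not entailed.

No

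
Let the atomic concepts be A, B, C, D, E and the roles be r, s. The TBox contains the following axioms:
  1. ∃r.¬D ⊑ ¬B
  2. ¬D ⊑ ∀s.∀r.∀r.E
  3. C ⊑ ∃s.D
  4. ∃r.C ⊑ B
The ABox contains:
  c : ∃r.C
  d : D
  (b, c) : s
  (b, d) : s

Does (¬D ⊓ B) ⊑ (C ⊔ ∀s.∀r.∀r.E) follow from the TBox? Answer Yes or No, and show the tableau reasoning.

1. (¬D ⊓ B) ⊑ (C ⊔ ∀s.∀r.∀r.E)  ⇔  ((¬D ⊓ B) ⊓ (¬C ⊓ ∃s.∃r.∃r.¬E)) unsat w.r.t. T
   all branches close; clash {B, ¬B} at x₀
2. Hence (¬D ⊓ B) ⊑ (C ⊔ ∀s.∀r.∀r.E): entailed.

Yes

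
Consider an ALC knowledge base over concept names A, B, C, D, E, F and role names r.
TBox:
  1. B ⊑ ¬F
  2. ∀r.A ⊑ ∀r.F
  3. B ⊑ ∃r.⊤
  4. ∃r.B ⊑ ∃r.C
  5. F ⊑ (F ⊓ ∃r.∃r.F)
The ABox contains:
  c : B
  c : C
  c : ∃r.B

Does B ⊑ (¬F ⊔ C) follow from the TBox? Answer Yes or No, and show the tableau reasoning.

Yes

1. B ⊑ (¬F ⊔ C)  ⇔  (B ⊓ (F ⊓ ¬C)) unsat w.r.t. T
   all branches close; clash {F, ¬F} at x₀
2. Hence B ⊑ (¬F ⊔ C): entailed.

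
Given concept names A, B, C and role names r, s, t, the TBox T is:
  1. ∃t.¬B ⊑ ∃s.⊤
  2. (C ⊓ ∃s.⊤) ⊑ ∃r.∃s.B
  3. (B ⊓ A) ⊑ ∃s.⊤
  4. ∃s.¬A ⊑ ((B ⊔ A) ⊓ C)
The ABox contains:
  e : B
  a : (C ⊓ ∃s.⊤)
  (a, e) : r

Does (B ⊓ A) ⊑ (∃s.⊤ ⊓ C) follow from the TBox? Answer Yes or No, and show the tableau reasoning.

No

1. (B ⊓ A) ⊑ (∃s.⊤ ⊓ C)  ⇔  ((B ⊓ A) ⊓ (∀s.⊥ ⊔ ¬C)) unsat w.r.t. T
   apply at x₀: (B ⊓ A)⊑∃s.⊤
   open: L(x₀) ⊇ {A, B, ¬C, ∀s.A, ∀t.B, …} (+ ∃-successors)
2. Hence (B ⊓ A) ⊑ (∃s.⊤ ⊓ C): not entailed.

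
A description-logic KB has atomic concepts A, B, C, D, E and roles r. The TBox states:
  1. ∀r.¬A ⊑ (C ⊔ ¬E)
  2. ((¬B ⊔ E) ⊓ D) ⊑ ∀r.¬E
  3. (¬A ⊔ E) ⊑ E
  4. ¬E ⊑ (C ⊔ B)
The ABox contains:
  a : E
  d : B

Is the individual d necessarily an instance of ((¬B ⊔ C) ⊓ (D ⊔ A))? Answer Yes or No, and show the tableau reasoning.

No

1. d : ((¬B ⊔ C) ⊓ (D ⊔ A))?  L(d) = {B} ∪ {((B ⊓ ¬C) ⊔ (¬D ⊓ ¬A))}
   open: L(d) ⊇ {B, E, ¬C, ¬D, ∃r.A} (+ ∃-successors) — d ∉ ((¬B ⊔ C) ⊓ (D ⊔ A)) possible
2. Hence d : ((¬B ⊔ C) ⊓ (D ⊔ A)): not entailed.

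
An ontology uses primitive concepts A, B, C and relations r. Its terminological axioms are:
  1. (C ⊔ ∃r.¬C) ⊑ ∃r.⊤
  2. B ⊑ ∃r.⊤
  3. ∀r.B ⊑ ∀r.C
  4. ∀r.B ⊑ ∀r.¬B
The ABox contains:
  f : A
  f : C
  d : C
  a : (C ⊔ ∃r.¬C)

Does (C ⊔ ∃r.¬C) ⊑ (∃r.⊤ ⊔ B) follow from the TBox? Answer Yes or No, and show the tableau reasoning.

1. (C ⊔ ∃r.¬C) ⊑ (∃r.⊤ ⊔ B)  ⇔  ((C ⊔ ∃r.¬C) ⊓ (∀r.⊥ ⊓ ¬B)) unsat w.r.t. T
   all branches close; clash ⊥ at an ∃-successor
2. Hence (C ⊔ ∃r.¬C) ⊑ (∃r.⊤ ⊔ B): entailed.

Yes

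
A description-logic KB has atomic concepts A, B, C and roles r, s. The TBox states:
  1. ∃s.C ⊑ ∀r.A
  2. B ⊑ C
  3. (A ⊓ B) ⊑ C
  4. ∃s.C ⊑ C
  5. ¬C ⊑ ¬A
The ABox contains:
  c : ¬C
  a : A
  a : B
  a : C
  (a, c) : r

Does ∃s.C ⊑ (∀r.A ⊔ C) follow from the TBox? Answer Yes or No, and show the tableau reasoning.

Yes

1. ∃s.C ⊑ (∀r.A ⊔ C)  ⇔  (∃s.C ⊓ (∃r.¬A ⊓ ¬C)) unsat w.r.t. T
   all branches close; clash {C, ¬C} at x₀
2. Hence ∃s.C ⊑ (∀r.A ⊔ C): entailed.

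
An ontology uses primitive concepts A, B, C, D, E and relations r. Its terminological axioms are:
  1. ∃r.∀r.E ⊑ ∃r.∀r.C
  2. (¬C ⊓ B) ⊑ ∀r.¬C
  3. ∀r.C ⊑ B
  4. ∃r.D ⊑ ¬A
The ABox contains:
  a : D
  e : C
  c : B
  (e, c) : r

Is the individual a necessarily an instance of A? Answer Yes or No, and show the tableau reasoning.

1. a : A?  L(a) = {D} ∪ {¬A}
   open: L(a) ⊇ {C, D, ¬A, ∀r.∃r.¬E, ∃r.¬C} (+ ∃-successors) — a ∉ A possible
2. Hence a : A: not entailed.

No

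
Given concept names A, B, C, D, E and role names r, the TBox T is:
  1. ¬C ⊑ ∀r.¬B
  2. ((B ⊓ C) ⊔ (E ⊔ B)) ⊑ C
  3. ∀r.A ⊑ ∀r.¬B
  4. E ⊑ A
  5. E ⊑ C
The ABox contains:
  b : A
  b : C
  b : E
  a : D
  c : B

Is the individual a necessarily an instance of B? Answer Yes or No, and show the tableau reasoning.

No

1. a : B?  L(a) = {D} ∪ {¬B}
   open: L(a) ⊇ {C, D, ¬B, ¬E, ∃r.¬A} (+ ∃-successors) — a ∉ B possible
2. Hence a : B: not entailed.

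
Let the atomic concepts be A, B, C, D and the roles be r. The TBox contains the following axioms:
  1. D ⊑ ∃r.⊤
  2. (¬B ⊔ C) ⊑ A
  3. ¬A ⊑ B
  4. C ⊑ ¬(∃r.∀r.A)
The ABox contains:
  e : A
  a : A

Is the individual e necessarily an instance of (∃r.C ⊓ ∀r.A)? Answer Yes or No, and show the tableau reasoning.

1. e : (∃r.C ⊓ ∀r.A)?  L(e) = {A} ∪ {(∀r.¬C ⊔ ∃r.¬A)}
   open: L(e) ⊇ {A, ¬C, ¬D, ∀r.¬C} — e ∉ (∃r.C ⊓ ∀r.A) possible
2. Hence e : (∃r.C ⊓ ∀r.A): not entailed.

No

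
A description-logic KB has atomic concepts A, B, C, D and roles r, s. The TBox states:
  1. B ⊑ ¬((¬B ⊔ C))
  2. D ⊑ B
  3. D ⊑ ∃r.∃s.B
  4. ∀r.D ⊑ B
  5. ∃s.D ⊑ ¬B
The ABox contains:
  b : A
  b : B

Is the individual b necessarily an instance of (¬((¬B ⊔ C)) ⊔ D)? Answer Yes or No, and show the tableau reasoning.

1. b : (¬((¬B ⊔ C)) ⊔ D)?  L(b) = {A, B} ∪ {((¬B ⊔ C) ⊓ ¬D)}
   clash {C, ¬C} at b — b ∈ (¬((¬B ⊔ C)) ⊔ D)
2. Hence b : (¬((¬B ⊔ C)) ⊔ D): entailed.

Yes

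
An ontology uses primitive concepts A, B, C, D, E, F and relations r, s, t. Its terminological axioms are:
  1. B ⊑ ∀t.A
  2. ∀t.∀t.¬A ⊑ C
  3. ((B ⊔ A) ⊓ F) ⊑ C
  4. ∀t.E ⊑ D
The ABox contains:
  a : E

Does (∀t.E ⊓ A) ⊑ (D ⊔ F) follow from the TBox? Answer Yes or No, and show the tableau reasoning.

1. (∀t.E ⊓ A) ⊑ (D ⊔ F)  ⇔  ((∀t.E ⊓ A) ⊓ (¬D ⊓ ¬F)) unsat w.r.t. T
   all branches close; clash {D, ¬D} at x₀
2. Hence (∀t.E ⊓ A) ⊑ (D ⊔ F): entailed.

Yes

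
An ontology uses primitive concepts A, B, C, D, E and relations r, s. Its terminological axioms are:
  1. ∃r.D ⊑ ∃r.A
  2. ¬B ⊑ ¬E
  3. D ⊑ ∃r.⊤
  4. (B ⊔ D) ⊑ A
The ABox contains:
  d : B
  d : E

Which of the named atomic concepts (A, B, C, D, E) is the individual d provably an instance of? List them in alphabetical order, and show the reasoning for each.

{A, B, E}

1. d : A?  L(d) = {B, E} ∪ {¬A}
   clash {A, ¬A} at d — d ∈ A
2. d : B?  L(d) = {B, E} ∪ {¬B}
   clash {B, ¬B} at d — d ∈ B
3. d : C?  L(d) = {B, E} ∪ {¬C}
   open: L(d) ⊇ {A, B, E, ¬C, ¬D, …} — d ∉ C possible
4. d : D?  L(d) = {B, E} ∪ {¬D}
   open: L(d) ⊇ {A, B, E, ¬D, ∀r.¬D} — d ∉ D possible
5. d : E?  L(d) = {B, E} ∪ {¬E}
   clash {E, ¬E} at d — d ∈ E
6. Entailed for d: {A, B, E}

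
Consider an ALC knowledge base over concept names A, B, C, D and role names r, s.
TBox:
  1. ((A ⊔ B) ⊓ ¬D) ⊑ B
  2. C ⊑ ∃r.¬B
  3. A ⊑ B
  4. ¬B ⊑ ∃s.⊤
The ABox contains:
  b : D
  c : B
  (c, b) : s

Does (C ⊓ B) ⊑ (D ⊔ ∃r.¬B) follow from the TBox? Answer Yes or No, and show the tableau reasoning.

1. (C ⊓ B) ⊑ (D ⊔ ∃r.¬B)  ⇔  ((C ⊓ B) ⊓ (¬D ⊓ ∀r.B)) unsat w.r.t. T
   all branches close; clash {B, ¬B} at an ∃-successor
2. Hence (C ⊓ B) ⊑ (D ⊔ ∃r.¬B): entailed.

Yes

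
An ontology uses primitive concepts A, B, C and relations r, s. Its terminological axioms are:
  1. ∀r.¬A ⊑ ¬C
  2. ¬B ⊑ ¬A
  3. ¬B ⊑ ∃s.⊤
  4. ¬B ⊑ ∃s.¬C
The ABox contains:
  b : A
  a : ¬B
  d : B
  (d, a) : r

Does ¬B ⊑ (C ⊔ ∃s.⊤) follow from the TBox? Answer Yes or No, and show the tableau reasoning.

Yes

1. ¬B ⊑ (C ⊔ ∃s.⊤)  ⇔  (¬B ⊓ (¬C ⊓ ∀s.⊥)) unsat w.r.t. T
   all branches close; clash ⊥ at an ∃-successor
2. Hence ¬B ⊑ (C ⊔ ∃s.⊤): entailed.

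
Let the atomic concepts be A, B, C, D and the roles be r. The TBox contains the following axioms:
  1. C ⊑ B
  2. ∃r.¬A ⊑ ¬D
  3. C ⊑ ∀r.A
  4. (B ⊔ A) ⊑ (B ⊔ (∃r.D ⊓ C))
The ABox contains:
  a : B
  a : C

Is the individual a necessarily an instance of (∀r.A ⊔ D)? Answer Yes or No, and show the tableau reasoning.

1. a : (∀r.A ⊔ D)?  L(a) = {B, C} ∪ {(∃r.¬A ⊓ ¬D)}
   clash {A, ¬A} at an ∃-successor — a ∈ (∀r.A ⊔ D)
2. Hence a : (∀r.A ⊔ D): entailed.

Yes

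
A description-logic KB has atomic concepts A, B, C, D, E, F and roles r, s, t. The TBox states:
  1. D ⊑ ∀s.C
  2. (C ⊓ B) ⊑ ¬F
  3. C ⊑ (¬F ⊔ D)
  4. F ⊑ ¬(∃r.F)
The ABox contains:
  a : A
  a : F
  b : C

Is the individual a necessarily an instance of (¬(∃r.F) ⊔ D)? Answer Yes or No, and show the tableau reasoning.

Yes

1. a : (¬(∃r.F) ⊔ D)?  L(a) = {A, F} ∪ {(∃r.F ⊓ ¬D)}
   clash {F, ¬F} at a — a ∈ (¬(∃r.F) ⊔ D)
2. Hence a : (¬(∃r.F) ⊔ D): entailed.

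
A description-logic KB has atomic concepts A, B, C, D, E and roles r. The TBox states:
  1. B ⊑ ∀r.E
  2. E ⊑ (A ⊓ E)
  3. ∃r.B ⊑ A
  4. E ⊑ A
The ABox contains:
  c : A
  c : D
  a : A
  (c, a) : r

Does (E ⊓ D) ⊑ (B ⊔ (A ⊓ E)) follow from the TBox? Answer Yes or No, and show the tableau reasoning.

Yes

1. (E ⊓ D) ⊑ (B ⊔ (A ⊓ E))  ⇔  ((E ⊓ D) ⊓ (¬B ⊓ (¬A ⊔ ¬E))) unsat w.r.t. T
   all branches close; clash {E, ¬E} at x₀
2. Hence (E ⊓ D) ⊑ (B ⊔ (A ⊓ E)): entailed.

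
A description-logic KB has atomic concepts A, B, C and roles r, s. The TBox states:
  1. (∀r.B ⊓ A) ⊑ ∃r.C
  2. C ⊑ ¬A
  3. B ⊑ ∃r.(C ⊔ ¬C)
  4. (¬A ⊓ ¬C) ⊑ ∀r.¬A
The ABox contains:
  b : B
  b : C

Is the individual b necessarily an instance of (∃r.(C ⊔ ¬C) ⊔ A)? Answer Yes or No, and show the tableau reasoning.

Yes

1. b : (∃r.(C ⊔ ¬C) ⊔ A)?  L(b) = {B, C} ∪ {(∀r.(¬C ⊓ C) ⊓ ¬A)}
   clash {C, ¬C} at an ∃-successor — b ∈ (∃r.(C ⊔ ¬C) ⊔ A)
2. Hence b : (∃r.(C ⊔ ¬C) ⊔ A): entailed.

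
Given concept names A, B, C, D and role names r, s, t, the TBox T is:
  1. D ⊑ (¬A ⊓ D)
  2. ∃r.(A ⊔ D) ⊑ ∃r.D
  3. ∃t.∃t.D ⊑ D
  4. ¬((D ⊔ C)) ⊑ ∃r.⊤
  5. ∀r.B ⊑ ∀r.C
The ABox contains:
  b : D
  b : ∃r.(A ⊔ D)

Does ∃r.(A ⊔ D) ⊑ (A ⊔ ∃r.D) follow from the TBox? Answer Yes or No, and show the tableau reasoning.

Yes

1. ∃r.(A ⊔ D) ⊑ (A ⊔ ∃r.D)  ⇔  (∃r.(A ⊔ D) ⊓ (¬A ⊓ ∀r.¬D)) unsat w.r.t. T
   all branches close; clash {D, ¬D} at an ∃-successor
2. Hence ∃r.(A ⊔ D) ⊑ (A ⊔ ∃r.D): entailed.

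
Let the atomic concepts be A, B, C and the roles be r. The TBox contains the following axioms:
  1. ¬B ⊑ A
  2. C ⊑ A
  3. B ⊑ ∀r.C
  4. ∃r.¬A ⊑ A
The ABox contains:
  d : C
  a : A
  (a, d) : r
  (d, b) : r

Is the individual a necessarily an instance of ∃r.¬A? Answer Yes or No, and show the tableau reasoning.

1. a : ∃r.¬A?  L(a) = {A} ∪ {∀r.A}
   open: L(a) ⊇ {A, ¬B, ∀r.A} — a ∉ ∃r.¬A possible
2. Hence a : ∃r.¬A: not entailed.

No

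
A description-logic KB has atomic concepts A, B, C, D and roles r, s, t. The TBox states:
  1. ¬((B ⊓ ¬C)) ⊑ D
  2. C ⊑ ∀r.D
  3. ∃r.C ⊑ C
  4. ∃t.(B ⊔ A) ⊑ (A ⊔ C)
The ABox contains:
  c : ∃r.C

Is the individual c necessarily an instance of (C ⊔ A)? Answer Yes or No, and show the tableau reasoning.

1. c : (C ⊔ A)?  L(c) = {∃r.C} ∪ {(¬C ⊓ ¬A)}
   clash {C, ¬C} at c — c ∈ (C ⊔ A)
2. Hence c : (C ⊔ A): entailed.

Yes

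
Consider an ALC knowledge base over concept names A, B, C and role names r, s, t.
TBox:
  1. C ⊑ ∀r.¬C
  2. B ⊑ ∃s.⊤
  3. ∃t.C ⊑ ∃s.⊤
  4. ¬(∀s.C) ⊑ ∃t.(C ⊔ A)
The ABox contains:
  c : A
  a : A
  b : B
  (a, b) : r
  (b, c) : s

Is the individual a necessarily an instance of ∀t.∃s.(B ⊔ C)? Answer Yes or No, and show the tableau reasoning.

1. a : ∀t.∃s.(B ⊔ C)?  L(a) = {A} ∪ {∃t.∀s.(¬B ⊓ ¬C)}
   open: L(a) ⊇ {A, ¬B, ¬C, ∀s.C, ∀t.¬C, …} (+ ∃-successors) — a ∉ ∀t.∃s.(B ⊔ C) possible
2. Hence a : ∀t.∃s.(B ⊔ C): not entailed.

No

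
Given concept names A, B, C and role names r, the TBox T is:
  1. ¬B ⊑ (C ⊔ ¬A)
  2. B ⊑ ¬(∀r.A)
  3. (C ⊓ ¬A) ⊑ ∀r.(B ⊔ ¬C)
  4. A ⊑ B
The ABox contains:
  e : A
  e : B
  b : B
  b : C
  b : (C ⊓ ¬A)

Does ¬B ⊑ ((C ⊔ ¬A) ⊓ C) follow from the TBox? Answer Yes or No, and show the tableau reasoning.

1. ¬B ⊑ ((C ⊔ ¬A) ⊓ C)  ⇔  (¬B ⊓ ((¬C ⊓ A) ⊔ ¬C)) unsat w.r.t. T
   apply at x₀: ¬B⊑(C ⊔ ¬A)
   open: L(x₀) ⊇ {¬A, ¬B, ¬C}
2. Hence ¬B ⊑ ((C ⊔ ¬A) ⊓ C): not entailed.

No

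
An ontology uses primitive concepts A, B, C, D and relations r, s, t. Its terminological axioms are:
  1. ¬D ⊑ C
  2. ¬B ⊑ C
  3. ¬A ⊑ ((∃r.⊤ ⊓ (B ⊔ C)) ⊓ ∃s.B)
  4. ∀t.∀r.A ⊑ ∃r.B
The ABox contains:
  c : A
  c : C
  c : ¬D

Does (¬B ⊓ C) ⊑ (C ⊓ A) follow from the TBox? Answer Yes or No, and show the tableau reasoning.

No

1. (¬B ⊓ C) ⊑ (C ⊓ A)  ⇔  ((¬B ⊓ C) ⊓ (¬C ⊔ ¬A)) unsat w.r.t. T
   open: L(x₀) ⊇ {C, ¬A, ¬B, ∃r.⊤, ∃s.B, …} (+ ∃-successors)
2. Hence (¬B ⊓ C) ⊑ (C ⊓ A): not entailed.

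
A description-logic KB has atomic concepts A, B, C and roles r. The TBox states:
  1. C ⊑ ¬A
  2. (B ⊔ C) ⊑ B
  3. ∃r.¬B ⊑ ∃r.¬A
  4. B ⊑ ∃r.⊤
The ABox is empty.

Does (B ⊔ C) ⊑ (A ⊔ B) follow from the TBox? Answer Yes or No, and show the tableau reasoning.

Yes

1. (B ⊔ C) ⊑ (A ⊔ B)  ⇔  ((B ⊔ C) ⊓ (¬A ⊓ ¬B)) unsat w.r.t. T
   all branches close; clash {B, ¬B} at x₀
2. Hence (B ⊔ C) ⊑ (A ⊔ B): entailed.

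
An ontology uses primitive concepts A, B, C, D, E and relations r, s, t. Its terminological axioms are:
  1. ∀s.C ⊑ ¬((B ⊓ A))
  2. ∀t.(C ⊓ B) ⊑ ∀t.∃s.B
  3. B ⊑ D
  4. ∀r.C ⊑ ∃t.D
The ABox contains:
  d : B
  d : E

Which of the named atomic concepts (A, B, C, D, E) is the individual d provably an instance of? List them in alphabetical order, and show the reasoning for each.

{B, D, E}

1. d : A?  L(d) = {B, E} ∪ {¬A}
   apply at d: B⊑D
   open: L(d) ⊇ {B, D, E, ¬A, ∃r.¬C, …} (+ ∃-successors) — d ∉ A possible
2. d : B?  L(d) = {B, E} ∪ {¬B}
   clash {B, ¬B} at d — d ∈ B
3. d : C?  L(d) = {B, E} ∪ {¬C}
   apply at d: B⊑D
   open: L(d) ⊇ {B, D, E, ¬C, ∃r.¬C, …} (+ ∃-successors) — d ∉ C possible
4. d : D?  L(d) = {B, E} ∪ {¬D}
   clash {D, ¬D} at d — d ∈ D
5. d : E?  L(d) = {B, E} ∪ {¬E}
   clash {E, ¬E} at d — d ∈ E
6. Entailed for d: {B, D, E}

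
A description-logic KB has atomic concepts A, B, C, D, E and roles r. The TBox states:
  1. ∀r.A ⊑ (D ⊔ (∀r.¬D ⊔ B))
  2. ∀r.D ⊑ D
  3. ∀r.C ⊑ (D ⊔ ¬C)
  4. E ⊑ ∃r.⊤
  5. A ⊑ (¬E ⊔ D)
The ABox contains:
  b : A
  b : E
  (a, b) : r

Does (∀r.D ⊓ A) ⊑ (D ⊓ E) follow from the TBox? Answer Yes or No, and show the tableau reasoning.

No

1. (∀r.D ⊓ A) ⊑ (D ⊓ E)  ⇔  ((∀r.D ⊓ A) ⊓ (¬D ⊔ ¬E)) unsat w.r.t. T
   apply at x₀: ∀r.D⊑D; A⊑(¬E ⊔ D)
   open: L(x₀) ⊇ {A, D, ¬E, ∀r.D, ∃r.¬A, …} (+ ∃-successors)
2. Hence (∀r.D ⊓ A) ⊑ (D ⊓ E): not entailed.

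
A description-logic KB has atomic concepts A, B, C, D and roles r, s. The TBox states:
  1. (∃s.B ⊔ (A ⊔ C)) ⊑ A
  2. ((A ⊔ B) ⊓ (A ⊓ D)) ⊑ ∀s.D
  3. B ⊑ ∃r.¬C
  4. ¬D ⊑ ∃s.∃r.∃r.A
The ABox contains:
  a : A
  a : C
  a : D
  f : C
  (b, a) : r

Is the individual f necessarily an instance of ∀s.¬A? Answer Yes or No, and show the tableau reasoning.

1. f : ∀s.¬A?  L(f) = {C} ∪ {∃s.A}
   open: L(f) ⊇ {A, C, ¬B, ¬D, ∃s.A, …} (+ ∃-successors) — f ∉ ∀s.¬A possible
2. Hence f : ∀s.¬A: not entailed.

No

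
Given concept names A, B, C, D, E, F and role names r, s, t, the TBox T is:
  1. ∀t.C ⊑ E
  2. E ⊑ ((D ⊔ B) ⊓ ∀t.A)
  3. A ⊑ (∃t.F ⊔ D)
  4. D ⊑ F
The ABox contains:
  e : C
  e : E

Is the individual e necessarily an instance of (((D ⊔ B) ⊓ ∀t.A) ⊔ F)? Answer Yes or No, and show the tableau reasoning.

Yes

1. e : (((D ⊔ B) ⊓ ∀t.A) ⊔ F)?  L(e) = {C, E} ∪ {(((¬D ⊓ ¬B) ⊔ ∃t.¬A) ⊓ ¬F)}
   clash {F, ¬F} at e — e ∈ (((D ⊔ B) ⊓ ∀t.A) ⊔ F)
2. Hence e : (((D ⊔ B) ⊓ ∀t.A) ⊔ F): entailed.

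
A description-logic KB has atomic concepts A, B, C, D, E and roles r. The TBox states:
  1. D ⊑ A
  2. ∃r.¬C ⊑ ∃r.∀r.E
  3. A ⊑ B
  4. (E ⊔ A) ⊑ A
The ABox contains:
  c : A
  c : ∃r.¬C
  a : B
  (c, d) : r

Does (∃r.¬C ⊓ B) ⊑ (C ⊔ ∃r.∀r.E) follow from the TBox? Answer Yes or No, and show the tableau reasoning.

Yes

1. (∃r.¬C ⊓ B) ⊑ (C ⊔ ∃r.∀r.E)  ⇔  ((∃r.¬C ⊓ B) ⊓ (¬C ⊓ ∀r.∃r.¬E)) unsat w.r.t. T
   all branches close; clash {E, ¬E} at an ∃-successor
2. Hence (∃r.¬C ⊓ B) ⊑ (C ⊔ ∃r.∀r.E): entailed.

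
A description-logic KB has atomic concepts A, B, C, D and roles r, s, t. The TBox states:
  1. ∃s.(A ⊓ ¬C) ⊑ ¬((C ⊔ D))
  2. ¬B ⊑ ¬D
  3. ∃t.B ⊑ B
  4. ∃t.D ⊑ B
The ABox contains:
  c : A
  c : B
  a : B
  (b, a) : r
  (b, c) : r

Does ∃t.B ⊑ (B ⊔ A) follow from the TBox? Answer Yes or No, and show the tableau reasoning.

Yes

1. ∃t.B ⊑ (B ⊔ A)  ⇔  (∃t.B ⊓ (¬B ⊓ ¬A)) unsat w.r.t. T
   all branches close; clash {B, ¬B} at x₀
2. Hence ∃t.B ⊑ (B ⊔ A): entailed.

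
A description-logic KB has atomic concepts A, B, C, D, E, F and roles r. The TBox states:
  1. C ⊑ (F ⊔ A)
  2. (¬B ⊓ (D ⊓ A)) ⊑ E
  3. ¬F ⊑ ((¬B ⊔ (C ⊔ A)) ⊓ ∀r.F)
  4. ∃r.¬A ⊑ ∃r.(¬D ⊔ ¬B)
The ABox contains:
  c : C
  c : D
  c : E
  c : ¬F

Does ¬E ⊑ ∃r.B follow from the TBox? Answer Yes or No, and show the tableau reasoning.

No

1. ¬E ⊑ ∃r.B  ⇔  (¬E ⊓ ∀r.¬B) unsat w.r.t. T
   open: L(x₀) ⊇ {B, F, ¬C, ¬E, ∀r.A, …}
2. Hence ¬E ⊑ ∃r.B: not entailed.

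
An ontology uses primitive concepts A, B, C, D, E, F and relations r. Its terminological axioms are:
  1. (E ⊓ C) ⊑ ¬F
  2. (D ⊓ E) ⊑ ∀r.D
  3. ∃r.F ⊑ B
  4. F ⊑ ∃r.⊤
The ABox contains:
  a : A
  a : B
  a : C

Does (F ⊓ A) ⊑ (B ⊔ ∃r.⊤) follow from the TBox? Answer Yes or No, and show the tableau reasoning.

Yes

1. (F ⊓ A) ⊑ (B ⊔ ∃r.⊤)  ⇔  ((F ⊓ A) ⊓ (¬B ⊓ ∀r.⊥)) unsat w.r.t. T
   all branches close; clash {F, ¬F} at x₀
2. Hence (F ⊓ A) ⊑ (B ⊔ ∃r.⊤): entailed.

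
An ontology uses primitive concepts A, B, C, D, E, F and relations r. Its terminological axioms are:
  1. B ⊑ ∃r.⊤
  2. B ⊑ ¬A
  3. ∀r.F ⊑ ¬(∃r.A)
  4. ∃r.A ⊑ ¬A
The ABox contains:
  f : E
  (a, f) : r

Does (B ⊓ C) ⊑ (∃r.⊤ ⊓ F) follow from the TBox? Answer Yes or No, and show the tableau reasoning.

1. (B ⊓ C) ⊑ (∃r.⊤ ⊓ F)  ⇔  ((B ⊓ C) ⊓ (∀r.⊥ ⊔ ¬F)) unsat w.r.t. T
   apply at x₀: B⊑∃r.⊤; B⊑¬A
   open: L(x₀) ⊇ {B, C, ¬A, ¬F, ∃r.¬F, …} (+ ∃-successors)
2. Hence (B ⊓ C) ⊑ (∃r.⊤ ⊓ F): not entailed.

No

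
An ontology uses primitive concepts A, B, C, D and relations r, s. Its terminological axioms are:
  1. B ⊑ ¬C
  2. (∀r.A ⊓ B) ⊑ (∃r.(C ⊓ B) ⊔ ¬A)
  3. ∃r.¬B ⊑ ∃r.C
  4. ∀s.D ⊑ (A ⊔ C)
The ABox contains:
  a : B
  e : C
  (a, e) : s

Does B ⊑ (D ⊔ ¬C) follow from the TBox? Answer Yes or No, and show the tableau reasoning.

1. B ⊑ (D ⊔ ¬C)  ⇔  (B ⊓ (¬D ⊓ C)) unsat w.r.t. T
   all branches close; clash {C, ¬C} at x₀
2. Hence B ⊑ (D ⊔ ¬C): entailed.

Yes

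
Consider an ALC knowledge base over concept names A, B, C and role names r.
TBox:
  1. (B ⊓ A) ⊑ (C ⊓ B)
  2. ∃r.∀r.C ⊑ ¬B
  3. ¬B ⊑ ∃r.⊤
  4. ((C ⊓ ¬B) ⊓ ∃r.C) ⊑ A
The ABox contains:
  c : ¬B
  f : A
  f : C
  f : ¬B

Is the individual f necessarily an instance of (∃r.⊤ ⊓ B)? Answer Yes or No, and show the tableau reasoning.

1. f : (∃r.⊤ ⊓ B)?  L(f) = {A, C, ¬B} ∪ {(∀r.⊥ ⊔ ¬B)}
   apply at f: ¬B⊑∃r.⊤
   open: L(f) ⊇ {A, C, ¬B, ∃r.⊤} (+ ∃-successors) — f ∉ (∃r.⊤ ⊓ B) possible
2. Hence f : (∃r.⊤ ⊓ B): not entailed.

No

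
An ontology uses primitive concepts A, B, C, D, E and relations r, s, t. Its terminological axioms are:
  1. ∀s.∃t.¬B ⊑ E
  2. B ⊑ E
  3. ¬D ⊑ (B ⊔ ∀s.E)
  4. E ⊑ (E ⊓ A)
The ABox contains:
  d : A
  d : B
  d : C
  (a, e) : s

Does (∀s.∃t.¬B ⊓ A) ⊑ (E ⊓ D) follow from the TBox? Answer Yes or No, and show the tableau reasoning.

1. (∀s.∃t.¬B ⊓ A) ⊑ (E ⊓ D)  ⇔  ((∀s.∃t.¬B ⊓ A) ⊓ (¬E ⊔ ¬D)) unsat w.r.t. T
   apply at x₀: ∀s.∃t.¬B⊑E
   open: L(x₀) ⊇ {A, E, ¬B, ¬D, ∀s.E, …}
2. Hence (∀s.∃t.¬B ⊓ A) ⊑ (E ⊓ D): not entailed.

No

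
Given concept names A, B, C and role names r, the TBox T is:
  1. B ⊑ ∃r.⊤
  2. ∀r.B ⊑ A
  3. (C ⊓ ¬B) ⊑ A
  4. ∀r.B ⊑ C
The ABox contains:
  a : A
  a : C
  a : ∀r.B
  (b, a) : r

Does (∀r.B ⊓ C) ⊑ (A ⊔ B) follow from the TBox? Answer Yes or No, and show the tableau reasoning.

Yes

1. (∀r.B ⊓ C) ⊑ (A ⊔ B)  ⇔  ((∀r.B ⊓ C) ⊓ (¬A ⊓ ¬B)) unsat w.r.t. T
   all branches close; clash {A, ¬A} at x₀
2. Hence (∀r.B ⊓ C) ⊑ (A ⊔ B): entailed.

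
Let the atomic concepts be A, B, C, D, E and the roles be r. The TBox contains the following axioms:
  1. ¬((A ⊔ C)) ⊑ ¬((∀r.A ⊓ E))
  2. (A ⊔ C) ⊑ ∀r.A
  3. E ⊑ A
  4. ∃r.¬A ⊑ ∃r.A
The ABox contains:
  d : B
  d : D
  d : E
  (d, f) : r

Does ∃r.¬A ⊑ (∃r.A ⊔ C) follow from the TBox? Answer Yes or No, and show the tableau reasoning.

Yes

1. ∃r.¬A ⊑ (∃r.A ⊔ C)  ⇔  (∃r.¬A ⊓ (∀r.¬A ⊓ ¬C)) unsat w.r.t. T
   all branches close; clash {A, ¬A} at an ∃-successor
2. Hence ∃r.¬A ⊑ (∃r.A ⊔ C): entailed.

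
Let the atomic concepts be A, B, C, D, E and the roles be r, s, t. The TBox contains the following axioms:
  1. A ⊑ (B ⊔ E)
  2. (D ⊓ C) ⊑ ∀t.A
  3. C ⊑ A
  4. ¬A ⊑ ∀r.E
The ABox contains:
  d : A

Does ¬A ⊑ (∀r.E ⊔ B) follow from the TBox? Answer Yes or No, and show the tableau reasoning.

1. ¬A ⊑ (∀r.E ⊔ B)  ⇔  (¬A ⊓ (∃r.¬E ⊓ ¬B)) unsat w.r.t. T
   all branches close; clash {A, ¬A} at x₀
2. Hence ¬A ⊑ (∀r.E ⊔ B): entailed.

Yes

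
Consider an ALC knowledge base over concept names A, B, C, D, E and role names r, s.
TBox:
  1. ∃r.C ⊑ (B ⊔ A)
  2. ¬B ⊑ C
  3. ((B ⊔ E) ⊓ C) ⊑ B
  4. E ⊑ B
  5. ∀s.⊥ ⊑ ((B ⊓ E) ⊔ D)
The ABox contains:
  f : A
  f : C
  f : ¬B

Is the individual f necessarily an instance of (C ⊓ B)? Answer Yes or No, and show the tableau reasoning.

No

1. f : (C ⊓ B)?  L(f) = {A, C, ¬B} ∪ {(¬C ⊔ ¬B)}
   open: L(f) ⊇ {A, C, ¬B, ¬E, ∀r.¬C, …} (+ ∃-successors) — f ∉ (C ⊓ B) possible
2. Hence f : (C ⊓ B): not entailed.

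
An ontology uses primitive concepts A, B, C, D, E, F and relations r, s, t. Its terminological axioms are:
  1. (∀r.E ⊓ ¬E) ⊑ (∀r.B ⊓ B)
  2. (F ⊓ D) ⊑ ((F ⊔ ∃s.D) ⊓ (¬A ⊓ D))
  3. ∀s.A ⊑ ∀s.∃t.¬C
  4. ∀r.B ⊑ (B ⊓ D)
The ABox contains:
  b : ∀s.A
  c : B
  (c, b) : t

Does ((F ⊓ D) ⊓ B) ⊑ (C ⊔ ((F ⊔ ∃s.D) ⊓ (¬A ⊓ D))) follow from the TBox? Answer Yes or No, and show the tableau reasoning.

Yes

1. ((F ⊓ D) ⊓ B) ⊑ (C ⊔ ((F ⊔ ∃s.D) ⊓ (¬A ⊓ D)))  ⇔  (((F ⊓ D) ⊓ B) ⊓ (¬C ⊓ ((¬F ⊓ ∀s.¬D) ⊔ (A ⊔ ¬D)))) unsat w.r.t. T
   all branches close; clash {D, ¬D} at x₀
2. Hence ((F ⊓ D) ⊓ B) ⊑ (C ⊔ ((F ⊔ ∃s.D) ⊓ (¬A ⊓ D))): entailed.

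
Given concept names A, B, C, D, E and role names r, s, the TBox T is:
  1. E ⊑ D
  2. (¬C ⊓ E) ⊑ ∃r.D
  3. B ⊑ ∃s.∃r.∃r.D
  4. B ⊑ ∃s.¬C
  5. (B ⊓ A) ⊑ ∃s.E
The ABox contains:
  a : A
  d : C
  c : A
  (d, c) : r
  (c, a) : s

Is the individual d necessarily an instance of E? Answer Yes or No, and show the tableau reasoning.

1. d : E?  L(d) = {C} ∪ {¬E}
   open: L(d) ⊇ {C, ¬B, ¬E} — d ∉ E possible
2. Hence d : E: not entailed.

No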